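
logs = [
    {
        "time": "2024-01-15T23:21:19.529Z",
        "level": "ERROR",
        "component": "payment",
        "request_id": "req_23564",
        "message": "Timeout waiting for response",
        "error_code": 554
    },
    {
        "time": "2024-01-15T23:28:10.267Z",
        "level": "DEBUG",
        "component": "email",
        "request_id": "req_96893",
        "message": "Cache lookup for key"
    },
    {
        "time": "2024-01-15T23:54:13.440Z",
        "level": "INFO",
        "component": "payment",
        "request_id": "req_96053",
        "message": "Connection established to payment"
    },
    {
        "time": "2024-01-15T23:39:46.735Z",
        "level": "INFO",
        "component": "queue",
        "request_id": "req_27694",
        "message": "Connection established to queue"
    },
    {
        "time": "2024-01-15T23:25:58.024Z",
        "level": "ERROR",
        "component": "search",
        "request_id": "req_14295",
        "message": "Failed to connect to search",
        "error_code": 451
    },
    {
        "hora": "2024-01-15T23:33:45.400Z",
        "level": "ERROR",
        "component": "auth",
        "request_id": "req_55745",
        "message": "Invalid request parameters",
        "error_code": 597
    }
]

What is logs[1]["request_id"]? "req_96893"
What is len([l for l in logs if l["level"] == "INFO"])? 2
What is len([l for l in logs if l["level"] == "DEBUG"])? 1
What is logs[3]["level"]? "INFO"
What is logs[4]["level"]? "ERROR"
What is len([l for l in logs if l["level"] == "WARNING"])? 0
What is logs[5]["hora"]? "2024-01-15T23:33:45.400Z"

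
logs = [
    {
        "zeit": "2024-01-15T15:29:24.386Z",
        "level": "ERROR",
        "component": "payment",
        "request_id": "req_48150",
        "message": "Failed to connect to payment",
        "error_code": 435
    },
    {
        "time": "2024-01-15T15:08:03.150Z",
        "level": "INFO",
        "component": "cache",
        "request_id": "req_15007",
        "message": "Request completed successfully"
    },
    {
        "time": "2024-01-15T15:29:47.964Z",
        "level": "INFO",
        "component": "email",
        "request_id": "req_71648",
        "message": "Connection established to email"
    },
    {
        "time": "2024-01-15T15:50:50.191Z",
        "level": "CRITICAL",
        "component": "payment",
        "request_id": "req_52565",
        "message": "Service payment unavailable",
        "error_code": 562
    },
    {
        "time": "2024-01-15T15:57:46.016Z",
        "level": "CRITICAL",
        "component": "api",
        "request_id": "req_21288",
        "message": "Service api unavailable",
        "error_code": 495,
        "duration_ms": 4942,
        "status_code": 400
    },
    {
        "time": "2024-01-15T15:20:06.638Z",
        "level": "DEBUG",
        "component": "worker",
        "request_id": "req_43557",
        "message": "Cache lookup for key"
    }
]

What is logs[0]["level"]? "ERROR"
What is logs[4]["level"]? "CRITICAL"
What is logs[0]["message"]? "Failed to connect to payment"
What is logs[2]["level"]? "INFO"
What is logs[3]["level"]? "CRITICAL"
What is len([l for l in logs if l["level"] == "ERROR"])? 1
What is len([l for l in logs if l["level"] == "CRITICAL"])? 2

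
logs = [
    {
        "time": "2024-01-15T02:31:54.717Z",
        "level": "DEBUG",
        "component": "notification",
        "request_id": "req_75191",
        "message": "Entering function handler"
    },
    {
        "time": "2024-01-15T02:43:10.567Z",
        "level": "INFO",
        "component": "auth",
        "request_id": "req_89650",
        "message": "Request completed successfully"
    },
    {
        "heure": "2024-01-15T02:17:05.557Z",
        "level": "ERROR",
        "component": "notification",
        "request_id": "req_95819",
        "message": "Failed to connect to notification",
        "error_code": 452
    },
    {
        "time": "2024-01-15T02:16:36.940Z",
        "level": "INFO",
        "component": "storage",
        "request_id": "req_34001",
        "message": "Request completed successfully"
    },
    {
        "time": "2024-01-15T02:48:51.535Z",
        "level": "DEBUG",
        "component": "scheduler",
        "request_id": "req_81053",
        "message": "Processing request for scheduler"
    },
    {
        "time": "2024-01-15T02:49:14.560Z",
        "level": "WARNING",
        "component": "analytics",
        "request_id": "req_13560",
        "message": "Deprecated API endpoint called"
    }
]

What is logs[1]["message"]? "Request completed successfully"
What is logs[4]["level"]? "DEBUG"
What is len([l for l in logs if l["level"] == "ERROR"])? 1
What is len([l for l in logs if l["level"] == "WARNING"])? 1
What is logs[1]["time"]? "2024-01-15T02:43:10.567Z"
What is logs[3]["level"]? "INFO"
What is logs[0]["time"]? "2024-01-15T02:31:54.717Z"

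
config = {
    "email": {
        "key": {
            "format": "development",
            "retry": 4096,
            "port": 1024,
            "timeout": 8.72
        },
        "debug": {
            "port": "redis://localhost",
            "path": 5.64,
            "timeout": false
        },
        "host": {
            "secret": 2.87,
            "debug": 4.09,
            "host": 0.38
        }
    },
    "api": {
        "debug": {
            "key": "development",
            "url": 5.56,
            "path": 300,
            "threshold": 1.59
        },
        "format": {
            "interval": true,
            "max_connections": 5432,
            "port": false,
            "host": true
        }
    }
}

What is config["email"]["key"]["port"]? 1024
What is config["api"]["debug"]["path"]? 300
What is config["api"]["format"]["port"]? False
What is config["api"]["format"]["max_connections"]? 5432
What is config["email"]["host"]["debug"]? 4.09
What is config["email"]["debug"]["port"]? "redis://localhost"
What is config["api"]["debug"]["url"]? 5.56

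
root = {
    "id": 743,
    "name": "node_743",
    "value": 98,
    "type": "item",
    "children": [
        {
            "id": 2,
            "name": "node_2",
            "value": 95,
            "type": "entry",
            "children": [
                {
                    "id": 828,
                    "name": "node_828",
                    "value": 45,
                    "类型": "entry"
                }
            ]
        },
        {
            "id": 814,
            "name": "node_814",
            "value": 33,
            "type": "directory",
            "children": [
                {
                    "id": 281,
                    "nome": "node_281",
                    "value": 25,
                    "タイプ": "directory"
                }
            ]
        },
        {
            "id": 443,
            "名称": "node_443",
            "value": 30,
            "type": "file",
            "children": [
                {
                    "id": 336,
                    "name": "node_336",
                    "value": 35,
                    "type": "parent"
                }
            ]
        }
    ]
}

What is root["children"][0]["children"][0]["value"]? 45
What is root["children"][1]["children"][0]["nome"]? "node_281"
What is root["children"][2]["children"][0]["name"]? "node_336"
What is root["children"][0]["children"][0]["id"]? 828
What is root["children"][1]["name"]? "node_814"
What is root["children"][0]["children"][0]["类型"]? "entry"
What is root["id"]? 743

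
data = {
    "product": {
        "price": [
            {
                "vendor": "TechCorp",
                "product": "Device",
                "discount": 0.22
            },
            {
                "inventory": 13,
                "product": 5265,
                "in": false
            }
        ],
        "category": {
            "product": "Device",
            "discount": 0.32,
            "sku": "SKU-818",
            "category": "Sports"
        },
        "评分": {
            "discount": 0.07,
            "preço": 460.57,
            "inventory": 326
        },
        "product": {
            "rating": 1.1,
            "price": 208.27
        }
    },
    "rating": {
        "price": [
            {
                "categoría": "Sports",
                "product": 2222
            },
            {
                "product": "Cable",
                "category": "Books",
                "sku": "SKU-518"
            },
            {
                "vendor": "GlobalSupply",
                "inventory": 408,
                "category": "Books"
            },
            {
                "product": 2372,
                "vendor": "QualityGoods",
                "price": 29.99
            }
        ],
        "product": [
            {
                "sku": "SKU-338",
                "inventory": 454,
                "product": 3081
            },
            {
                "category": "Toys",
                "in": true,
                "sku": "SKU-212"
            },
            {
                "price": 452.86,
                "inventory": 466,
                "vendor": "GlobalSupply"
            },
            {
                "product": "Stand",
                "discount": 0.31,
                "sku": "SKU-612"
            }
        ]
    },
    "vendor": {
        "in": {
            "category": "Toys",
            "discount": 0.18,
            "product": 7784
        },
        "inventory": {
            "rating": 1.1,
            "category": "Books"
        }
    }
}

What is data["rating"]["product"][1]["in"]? True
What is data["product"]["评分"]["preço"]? 460.57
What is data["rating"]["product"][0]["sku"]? "SKU-338"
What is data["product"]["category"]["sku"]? "SKU-818"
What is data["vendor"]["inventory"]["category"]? "Books"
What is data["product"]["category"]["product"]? "Device"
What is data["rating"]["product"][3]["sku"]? "SKU-612"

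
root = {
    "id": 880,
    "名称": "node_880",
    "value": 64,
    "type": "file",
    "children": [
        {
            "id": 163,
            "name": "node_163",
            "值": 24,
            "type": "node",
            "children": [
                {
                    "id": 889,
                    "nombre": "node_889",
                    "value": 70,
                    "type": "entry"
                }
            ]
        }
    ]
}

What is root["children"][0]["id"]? 163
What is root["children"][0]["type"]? "node"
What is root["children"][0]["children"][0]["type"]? "entry"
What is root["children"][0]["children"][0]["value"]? 70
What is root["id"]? 880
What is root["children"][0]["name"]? "node_163"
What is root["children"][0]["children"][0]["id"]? 889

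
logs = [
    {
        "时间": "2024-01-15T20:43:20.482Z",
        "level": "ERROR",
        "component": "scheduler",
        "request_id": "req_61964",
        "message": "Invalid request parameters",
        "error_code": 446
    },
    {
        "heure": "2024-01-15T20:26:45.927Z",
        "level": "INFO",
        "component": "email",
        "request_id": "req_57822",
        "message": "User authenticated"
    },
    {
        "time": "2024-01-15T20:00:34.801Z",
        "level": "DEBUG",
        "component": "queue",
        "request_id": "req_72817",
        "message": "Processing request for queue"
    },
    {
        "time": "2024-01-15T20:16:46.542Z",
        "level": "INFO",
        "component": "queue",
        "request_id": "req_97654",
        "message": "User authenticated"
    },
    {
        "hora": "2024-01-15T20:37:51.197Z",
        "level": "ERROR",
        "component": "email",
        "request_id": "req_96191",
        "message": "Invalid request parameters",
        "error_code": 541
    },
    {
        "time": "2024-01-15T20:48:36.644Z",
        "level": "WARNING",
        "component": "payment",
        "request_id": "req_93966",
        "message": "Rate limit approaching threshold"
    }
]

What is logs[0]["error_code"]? 446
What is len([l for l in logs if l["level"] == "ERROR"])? 2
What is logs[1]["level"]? "INFO"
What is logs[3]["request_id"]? "req_97654"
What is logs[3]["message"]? "User authenticated"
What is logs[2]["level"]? "DEBUG"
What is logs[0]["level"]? "ERROR"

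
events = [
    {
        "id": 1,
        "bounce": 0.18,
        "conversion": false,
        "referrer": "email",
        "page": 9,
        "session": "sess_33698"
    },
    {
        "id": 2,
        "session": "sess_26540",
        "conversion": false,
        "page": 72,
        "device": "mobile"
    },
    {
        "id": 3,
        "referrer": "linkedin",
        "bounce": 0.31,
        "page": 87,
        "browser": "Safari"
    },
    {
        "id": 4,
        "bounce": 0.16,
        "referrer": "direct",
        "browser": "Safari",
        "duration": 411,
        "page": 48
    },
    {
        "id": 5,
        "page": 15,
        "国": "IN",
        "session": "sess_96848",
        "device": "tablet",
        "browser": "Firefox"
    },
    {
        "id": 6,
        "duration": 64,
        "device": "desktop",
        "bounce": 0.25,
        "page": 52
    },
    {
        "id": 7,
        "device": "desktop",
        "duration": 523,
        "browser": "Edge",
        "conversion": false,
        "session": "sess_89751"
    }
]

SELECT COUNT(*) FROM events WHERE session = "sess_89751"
1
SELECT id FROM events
[1, 2, 3, 4, 5, 6, 7]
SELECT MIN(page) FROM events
9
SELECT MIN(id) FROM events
1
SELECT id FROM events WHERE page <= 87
[1, 2, 3, 4, 5, 6]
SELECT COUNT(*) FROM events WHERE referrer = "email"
1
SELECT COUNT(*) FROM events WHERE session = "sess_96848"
1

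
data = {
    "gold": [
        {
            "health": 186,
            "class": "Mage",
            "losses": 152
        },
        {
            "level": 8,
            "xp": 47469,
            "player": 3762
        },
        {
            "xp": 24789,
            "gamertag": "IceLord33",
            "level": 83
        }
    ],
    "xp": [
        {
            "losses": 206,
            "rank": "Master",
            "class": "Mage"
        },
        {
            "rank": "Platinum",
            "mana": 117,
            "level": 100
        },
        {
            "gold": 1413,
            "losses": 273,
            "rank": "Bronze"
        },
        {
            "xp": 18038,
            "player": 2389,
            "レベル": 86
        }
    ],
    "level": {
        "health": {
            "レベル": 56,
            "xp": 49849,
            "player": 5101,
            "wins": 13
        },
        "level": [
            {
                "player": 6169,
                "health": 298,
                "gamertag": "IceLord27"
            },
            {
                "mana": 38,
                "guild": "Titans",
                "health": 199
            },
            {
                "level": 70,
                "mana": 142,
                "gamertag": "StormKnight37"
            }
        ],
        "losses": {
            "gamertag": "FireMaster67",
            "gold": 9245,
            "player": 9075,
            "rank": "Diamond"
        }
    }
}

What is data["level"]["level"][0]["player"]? 6169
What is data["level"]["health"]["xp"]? 49849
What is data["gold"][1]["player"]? 3762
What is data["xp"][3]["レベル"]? 86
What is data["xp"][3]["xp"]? 18038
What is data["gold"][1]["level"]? 8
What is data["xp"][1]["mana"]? 117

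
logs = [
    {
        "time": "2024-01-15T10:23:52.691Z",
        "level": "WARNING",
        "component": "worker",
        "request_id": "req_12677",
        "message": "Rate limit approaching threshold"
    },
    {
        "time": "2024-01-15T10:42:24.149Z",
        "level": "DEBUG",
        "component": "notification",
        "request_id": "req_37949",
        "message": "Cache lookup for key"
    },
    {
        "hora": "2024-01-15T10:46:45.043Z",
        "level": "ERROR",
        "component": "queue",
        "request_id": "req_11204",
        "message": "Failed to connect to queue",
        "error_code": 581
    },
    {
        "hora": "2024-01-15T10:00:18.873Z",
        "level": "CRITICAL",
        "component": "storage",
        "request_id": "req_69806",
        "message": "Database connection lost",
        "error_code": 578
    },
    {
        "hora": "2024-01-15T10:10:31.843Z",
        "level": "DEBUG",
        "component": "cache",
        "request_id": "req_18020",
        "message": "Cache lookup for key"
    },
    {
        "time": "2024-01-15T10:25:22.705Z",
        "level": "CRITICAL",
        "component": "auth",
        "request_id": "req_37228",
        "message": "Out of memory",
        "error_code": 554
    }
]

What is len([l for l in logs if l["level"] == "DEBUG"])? 2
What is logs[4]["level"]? "DEBUG"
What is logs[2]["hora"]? "2024-01-15T10:46:45.043Z"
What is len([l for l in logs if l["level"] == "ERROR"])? 1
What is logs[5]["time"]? "2024-01-15T10:25:22.705Z"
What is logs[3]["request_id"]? "req_69806"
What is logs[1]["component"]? "notification"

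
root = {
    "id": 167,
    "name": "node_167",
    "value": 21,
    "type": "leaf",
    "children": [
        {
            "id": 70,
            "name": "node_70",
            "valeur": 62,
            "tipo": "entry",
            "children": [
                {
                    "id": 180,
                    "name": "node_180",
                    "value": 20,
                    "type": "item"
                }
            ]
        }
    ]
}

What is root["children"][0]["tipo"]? "entry"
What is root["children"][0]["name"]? "node_70"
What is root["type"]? "leaf"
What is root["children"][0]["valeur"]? 62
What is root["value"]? 21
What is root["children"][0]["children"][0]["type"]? "item"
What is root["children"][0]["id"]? 70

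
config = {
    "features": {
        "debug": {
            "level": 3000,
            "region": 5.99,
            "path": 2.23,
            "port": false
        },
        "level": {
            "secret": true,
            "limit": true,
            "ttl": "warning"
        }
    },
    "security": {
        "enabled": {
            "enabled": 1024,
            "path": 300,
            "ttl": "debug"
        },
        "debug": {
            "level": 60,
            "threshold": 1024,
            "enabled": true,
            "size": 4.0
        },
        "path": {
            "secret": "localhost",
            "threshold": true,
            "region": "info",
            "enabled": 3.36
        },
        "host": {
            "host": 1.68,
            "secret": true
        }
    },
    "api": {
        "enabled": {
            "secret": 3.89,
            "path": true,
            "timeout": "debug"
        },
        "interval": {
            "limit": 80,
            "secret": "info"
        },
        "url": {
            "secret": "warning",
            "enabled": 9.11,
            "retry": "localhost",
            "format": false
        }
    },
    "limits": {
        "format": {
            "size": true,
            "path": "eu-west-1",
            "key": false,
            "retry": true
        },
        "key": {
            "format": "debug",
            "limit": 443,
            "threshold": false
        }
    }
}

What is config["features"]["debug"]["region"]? 5.99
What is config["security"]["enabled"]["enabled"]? 1024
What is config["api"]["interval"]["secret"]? "info"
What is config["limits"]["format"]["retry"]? True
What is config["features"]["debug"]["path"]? 2.23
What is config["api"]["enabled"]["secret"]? 3.89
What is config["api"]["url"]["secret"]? "warning"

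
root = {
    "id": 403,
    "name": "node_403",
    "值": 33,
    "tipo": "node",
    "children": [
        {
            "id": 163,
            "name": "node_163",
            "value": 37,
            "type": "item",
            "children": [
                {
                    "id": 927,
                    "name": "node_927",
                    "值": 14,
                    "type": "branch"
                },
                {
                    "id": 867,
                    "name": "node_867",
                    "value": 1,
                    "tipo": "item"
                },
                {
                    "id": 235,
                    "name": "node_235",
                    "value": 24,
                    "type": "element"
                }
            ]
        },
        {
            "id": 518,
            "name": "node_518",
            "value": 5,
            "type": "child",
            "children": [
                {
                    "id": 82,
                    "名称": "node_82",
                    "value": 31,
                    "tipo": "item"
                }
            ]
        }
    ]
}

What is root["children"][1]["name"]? "node_518"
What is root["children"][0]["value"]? 37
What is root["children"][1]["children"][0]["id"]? 82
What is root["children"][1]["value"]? 5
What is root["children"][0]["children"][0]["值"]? 14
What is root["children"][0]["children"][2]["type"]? "element"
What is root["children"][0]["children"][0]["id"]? 927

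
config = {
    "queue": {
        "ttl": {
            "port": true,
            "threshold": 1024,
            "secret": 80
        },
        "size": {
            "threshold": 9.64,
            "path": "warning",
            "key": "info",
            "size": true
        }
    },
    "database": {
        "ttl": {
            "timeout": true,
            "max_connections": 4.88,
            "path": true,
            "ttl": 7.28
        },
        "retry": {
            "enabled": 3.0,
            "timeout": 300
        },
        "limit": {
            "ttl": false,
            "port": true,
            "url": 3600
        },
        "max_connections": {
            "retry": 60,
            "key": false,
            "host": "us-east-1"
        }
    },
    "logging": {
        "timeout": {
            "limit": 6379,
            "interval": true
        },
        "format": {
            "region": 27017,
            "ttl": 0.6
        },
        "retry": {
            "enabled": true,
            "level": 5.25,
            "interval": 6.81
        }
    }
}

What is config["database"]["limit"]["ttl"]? False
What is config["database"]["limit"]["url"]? 3600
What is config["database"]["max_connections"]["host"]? "us-east-1"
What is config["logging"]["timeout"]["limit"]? 6379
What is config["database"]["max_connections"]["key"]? False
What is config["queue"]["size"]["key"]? "info"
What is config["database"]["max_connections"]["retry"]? 60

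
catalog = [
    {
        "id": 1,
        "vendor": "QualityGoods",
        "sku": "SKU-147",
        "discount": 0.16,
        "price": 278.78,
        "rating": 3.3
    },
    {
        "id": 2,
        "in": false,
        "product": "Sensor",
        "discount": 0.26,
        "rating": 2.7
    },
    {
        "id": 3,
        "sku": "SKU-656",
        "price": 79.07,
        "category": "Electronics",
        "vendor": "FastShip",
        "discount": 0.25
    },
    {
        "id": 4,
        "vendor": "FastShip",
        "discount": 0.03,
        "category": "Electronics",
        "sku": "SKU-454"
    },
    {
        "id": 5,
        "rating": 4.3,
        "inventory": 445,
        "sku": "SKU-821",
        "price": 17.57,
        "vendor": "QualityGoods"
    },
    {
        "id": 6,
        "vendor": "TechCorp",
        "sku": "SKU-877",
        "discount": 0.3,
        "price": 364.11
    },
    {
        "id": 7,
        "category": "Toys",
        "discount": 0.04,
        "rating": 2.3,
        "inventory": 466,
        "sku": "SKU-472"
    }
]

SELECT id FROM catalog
[1, 2, 3, 4, 5, 6, 7]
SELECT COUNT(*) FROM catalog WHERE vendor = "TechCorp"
1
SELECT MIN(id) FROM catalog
1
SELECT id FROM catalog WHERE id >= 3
[3, 4, 5, 6, 7]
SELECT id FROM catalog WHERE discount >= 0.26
[2, 6]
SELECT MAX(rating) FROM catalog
4.3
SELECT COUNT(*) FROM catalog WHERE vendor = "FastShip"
2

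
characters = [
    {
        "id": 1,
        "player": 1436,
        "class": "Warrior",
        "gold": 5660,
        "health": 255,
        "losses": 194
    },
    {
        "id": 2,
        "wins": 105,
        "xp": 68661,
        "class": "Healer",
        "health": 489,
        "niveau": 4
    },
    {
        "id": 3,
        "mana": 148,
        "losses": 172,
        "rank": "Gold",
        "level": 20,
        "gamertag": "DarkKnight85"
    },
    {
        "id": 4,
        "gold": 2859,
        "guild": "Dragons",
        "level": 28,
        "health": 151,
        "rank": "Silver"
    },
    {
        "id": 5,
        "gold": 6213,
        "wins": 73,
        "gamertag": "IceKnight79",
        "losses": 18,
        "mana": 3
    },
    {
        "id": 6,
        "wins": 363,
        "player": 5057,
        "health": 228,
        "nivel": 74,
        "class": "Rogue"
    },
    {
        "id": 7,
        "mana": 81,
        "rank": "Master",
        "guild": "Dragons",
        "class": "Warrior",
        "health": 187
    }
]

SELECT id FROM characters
[1, 2, 3, 4, 5, 6, 7]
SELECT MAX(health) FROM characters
489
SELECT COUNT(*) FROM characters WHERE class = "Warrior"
2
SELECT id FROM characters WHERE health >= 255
[1, 2]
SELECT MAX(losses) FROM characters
194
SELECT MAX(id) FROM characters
7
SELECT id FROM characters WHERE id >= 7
[7]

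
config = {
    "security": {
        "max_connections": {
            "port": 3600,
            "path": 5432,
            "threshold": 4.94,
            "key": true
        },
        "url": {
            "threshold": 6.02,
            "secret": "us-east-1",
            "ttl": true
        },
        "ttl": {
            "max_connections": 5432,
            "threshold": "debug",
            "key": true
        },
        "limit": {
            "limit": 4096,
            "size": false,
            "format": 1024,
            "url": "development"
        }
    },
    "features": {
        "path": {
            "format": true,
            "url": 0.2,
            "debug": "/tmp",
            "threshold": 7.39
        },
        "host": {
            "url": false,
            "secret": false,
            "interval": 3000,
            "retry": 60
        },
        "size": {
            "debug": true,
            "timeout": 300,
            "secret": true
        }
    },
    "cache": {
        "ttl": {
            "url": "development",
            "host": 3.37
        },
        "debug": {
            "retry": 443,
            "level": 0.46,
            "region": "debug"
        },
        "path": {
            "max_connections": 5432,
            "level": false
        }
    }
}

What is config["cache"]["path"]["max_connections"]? 5432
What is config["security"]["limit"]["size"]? False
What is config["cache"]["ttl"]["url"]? "development"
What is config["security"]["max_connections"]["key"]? True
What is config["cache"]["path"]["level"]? False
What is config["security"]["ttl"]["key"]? True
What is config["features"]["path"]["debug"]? "/tmp"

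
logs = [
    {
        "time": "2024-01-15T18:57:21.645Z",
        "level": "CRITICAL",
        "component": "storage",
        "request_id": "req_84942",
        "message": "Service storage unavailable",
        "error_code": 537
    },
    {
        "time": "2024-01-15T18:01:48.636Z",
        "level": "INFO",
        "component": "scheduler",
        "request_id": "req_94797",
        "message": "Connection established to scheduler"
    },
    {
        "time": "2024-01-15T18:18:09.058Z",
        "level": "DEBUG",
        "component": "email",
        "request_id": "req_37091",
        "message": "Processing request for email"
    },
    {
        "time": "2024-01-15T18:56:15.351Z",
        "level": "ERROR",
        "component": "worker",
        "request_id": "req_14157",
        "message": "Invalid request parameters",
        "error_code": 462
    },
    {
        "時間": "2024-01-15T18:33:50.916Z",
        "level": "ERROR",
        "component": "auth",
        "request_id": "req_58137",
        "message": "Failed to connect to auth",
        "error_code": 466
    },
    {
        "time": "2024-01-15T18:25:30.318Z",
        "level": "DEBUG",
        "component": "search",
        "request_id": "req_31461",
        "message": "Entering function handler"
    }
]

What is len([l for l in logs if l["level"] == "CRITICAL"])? 1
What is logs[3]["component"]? "worker"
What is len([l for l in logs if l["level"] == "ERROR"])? 2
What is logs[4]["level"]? "ERROR"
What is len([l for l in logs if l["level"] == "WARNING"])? 0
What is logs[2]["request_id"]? "req_37091"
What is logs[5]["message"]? "Entering function handler"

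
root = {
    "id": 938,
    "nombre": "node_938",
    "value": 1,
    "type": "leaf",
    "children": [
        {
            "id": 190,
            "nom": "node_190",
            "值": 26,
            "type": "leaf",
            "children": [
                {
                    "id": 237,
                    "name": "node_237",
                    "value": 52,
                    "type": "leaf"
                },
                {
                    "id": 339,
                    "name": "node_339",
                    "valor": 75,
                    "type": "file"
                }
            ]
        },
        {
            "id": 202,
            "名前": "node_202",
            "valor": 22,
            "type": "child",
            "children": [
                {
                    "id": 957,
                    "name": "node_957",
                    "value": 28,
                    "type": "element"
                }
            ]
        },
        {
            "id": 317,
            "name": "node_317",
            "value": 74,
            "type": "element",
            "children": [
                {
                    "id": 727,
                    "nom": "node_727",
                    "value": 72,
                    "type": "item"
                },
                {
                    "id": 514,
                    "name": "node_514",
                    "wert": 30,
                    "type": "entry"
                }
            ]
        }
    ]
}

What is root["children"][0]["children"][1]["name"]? "node_339"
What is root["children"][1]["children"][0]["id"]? 957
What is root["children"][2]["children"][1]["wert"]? 30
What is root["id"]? 938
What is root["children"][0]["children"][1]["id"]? 339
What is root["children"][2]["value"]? 74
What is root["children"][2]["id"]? 317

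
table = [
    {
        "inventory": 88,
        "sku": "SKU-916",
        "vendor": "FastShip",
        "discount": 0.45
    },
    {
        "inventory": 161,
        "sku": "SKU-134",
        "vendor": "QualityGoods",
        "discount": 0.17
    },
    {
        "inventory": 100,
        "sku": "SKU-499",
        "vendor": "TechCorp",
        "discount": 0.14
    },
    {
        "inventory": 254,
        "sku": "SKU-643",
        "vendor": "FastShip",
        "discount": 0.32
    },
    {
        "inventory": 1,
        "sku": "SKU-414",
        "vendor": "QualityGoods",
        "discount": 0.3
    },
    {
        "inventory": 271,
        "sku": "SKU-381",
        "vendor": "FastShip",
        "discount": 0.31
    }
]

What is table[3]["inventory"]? 254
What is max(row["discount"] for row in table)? 0.45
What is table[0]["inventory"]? 88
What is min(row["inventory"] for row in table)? 1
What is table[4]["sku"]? "SKU-414"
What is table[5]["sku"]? "SKU-381"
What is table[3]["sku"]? "SKU-643"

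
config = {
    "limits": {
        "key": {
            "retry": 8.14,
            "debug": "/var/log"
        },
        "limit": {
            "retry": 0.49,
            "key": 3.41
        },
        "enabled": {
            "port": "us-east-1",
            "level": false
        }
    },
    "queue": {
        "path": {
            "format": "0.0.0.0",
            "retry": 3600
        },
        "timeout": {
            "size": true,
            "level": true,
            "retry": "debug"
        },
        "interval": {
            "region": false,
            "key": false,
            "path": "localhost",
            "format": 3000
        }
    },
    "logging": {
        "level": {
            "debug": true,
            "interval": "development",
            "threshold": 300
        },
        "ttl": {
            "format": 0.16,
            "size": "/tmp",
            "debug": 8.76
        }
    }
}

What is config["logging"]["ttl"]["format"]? 0.16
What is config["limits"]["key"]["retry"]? 8.14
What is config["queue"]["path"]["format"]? "0.0.0.0"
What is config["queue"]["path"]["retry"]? 3600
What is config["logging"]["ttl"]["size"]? "/tmp"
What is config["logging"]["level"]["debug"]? True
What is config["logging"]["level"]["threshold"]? 300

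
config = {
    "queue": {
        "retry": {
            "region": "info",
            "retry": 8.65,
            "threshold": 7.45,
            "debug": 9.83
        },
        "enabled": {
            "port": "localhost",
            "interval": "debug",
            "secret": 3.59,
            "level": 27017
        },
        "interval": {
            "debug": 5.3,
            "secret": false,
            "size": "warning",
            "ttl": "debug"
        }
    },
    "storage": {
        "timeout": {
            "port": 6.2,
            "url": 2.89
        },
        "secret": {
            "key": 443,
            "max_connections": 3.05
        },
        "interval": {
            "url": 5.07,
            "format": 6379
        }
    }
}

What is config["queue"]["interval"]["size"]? "warning"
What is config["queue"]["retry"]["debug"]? 9.83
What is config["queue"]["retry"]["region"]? "info"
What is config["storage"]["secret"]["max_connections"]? 3.05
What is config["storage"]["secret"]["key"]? 443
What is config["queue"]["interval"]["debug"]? 5.3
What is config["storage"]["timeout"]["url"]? 2.89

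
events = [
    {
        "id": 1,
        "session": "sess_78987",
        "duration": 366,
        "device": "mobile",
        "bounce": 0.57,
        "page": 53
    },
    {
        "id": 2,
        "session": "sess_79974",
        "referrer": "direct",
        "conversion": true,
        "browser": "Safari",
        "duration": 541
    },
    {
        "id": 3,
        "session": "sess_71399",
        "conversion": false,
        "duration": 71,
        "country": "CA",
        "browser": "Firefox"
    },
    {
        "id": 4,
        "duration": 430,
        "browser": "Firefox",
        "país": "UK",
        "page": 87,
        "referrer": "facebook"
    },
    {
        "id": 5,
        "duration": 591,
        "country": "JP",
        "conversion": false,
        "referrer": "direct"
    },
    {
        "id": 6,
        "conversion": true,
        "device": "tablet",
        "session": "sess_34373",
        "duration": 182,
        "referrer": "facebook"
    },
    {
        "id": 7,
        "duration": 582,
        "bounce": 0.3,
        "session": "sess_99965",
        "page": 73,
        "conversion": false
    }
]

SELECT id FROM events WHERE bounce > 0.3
[1]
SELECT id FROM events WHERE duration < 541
[1, 3, 4, 6]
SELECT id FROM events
[1, 2, 3, 4, 5, 6, 7]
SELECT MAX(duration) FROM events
591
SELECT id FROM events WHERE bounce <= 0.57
[1, 7]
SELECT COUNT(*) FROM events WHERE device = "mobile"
1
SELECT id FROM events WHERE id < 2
[1]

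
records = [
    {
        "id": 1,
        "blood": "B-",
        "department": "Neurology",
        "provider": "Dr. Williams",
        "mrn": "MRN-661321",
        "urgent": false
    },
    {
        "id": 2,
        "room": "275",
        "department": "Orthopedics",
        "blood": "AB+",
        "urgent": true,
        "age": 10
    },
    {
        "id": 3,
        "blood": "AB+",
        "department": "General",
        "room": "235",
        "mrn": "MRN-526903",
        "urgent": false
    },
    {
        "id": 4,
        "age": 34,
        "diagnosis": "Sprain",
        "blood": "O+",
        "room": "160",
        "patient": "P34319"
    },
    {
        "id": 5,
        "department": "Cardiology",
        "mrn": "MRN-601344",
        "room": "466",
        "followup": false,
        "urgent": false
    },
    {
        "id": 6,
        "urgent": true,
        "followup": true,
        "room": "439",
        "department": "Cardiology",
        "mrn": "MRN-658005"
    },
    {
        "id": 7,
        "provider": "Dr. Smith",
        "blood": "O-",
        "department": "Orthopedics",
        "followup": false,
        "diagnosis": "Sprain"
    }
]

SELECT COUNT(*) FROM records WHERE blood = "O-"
1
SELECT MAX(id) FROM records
7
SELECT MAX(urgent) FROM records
True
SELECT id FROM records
[1, 2, 3, 4, 5, 6, 7]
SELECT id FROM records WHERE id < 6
[1, 2, 3, 4, 5]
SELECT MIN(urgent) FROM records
False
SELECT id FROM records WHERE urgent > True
[]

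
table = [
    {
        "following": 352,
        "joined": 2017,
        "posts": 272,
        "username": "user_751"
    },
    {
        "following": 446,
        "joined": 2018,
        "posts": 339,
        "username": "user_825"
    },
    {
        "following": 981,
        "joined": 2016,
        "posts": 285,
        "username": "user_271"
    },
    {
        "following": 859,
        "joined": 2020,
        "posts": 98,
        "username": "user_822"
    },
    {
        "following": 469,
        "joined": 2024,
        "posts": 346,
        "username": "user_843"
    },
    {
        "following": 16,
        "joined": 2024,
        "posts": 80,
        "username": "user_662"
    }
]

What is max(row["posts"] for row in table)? 346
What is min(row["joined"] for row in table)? 2016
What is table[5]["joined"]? 2024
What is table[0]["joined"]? 2017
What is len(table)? 6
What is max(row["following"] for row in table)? 981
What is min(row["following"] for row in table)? 16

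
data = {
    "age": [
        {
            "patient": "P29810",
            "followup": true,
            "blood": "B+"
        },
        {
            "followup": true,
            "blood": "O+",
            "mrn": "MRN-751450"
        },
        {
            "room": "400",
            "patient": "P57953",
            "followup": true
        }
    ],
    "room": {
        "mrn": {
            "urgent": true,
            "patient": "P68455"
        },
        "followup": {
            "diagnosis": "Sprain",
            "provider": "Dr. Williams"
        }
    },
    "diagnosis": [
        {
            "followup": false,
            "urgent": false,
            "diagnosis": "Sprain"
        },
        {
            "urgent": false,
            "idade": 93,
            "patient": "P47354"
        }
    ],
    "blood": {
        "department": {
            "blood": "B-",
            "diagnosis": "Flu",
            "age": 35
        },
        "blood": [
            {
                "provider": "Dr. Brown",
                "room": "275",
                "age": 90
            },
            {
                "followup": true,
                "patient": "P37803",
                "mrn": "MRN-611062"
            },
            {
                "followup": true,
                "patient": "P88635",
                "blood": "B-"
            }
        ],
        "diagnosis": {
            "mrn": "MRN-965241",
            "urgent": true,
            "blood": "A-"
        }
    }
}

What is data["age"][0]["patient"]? "P29810"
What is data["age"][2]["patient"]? "P57953"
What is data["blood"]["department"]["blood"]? "B-"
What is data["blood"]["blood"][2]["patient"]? "P88635"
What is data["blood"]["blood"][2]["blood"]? "B-"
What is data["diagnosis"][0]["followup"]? False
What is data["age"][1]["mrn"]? "MRN-751450"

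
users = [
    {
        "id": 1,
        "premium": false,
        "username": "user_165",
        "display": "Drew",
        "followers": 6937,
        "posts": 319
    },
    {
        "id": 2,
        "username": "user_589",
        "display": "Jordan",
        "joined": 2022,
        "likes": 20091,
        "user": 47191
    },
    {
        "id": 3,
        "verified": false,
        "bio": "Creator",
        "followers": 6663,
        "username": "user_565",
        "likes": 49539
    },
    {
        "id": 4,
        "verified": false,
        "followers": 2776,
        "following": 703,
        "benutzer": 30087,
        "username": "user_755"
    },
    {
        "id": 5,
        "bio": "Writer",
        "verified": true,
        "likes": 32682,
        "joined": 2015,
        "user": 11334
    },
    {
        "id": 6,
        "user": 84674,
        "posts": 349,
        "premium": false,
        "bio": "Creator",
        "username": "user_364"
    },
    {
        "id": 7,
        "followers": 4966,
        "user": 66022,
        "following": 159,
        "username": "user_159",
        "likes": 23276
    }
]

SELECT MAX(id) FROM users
7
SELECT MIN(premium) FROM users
False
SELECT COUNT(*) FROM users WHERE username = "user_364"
1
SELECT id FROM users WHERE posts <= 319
[1]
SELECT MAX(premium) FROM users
False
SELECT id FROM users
[1, 2, 3, 4, 5, 6, 7]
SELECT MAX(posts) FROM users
349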